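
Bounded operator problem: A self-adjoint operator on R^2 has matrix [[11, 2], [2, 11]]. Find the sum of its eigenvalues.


For a self-adjoint (symmetric) matrix, the eigenvalues are real.
The sum of eigenvalues equals the trace of the matrix.
trace = 11 + 11 = 22

22


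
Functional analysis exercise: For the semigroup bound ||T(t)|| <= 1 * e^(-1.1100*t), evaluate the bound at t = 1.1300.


||T(1.1300)|| <= 1 * exp(-1.1100 * 1.1300)
= 1 * exp(-1.2543)
= 1 * 0.2853
= 0.2853

0.2853


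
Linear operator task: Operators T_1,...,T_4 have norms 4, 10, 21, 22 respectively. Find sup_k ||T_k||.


By the Uniform Boundedness Principle, the supremum of norms is finite.
sup_k ||T_k|| = max(4, 10, 21, 22) = 22

22


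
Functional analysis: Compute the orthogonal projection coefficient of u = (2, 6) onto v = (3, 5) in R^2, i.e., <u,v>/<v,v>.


Computing <u,v> = 2*3 + 6*5 = 36
Computing <v,v> = 3^2 + 5^2 = 34
Projection coefficient = 36/34 = 1.0588

1.0588


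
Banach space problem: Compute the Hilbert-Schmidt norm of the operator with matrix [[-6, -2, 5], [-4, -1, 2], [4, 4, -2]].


The Hilbert-Schmidt norm is sqrt(sum of squares of all entries).
Sum of squares = (-6)^2 + (-2)^2 + 5^2 + (-4)^2 + (-1)^2 + 2^2 + 4^2 + 4^2 + (-2)^2
= 36 + 4 + 25 + 16 + 1 + 4 + 16 + 16 + 4 = 122
||T||_HS = sqrt(122) = 11.0454

11.0454


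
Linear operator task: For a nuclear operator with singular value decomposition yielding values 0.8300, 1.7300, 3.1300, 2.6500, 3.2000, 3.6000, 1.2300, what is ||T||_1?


The nuclear norm is the sum of all singular values.
||T||_1 = 0.8300 + 1.7300 + 3.1300 + 2.6500 + 3.2000 + 3.6000 + 1.2300
= 16.3700

16.3700


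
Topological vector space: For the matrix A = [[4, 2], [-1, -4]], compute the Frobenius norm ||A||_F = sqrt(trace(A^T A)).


||A||_F^2 = sum a_ij^2
= 4^2 + 2^2 + (-1)^2 + (-4)^2
= 16 + 4 + 1 + 16 = 37
||A||_F = sqrt(37) = 6.0828

6.0828


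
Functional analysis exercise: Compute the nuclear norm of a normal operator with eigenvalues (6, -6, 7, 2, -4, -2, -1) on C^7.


For a normal operator, singular values equal |eigenvalues|.
Trace norm = sum |lambda_i| = 6 + 6 + 7 + 2 + 4 + 2 + 1
= 28

28


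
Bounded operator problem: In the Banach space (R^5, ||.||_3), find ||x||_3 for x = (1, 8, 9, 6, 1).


The l^3 norm = (sum |x_i|^3)^(1/3)
Sum of 3th powers = 1 + 512 + 729 + 216 + 1 = 1459
||x||_3 = (1459)^(1/3) = 11.3419

11.3419


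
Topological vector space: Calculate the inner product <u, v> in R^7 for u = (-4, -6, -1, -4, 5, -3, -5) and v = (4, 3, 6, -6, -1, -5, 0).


Computing the standard inner product <u, v> = sum u_i * v_i
= -4*4 + -6*3 + -1*6 + -4*-6 + 5*-1 + -3*-5 + -5*0
= -16 + -18 + -6 + 24 + -5 + 15 + 0
= -6

-6


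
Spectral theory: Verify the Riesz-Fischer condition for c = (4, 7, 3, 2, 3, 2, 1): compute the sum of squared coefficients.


sum |c_n|^2 = 4^2 + 7^2 + 3^2 + 2^2 + 3^2 + 2^2 + 1^2
= 16 + 49 + 9 + 4 + 9 + 4 + 1
= 92

92


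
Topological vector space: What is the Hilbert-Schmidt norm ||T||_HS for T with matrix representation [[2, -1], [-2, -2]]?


The Hilbert-Schmidt norm is sqrt(sum of squares of all entries).
Sum of squares = 2^2 + (-1)^2 + (-2)^2 + (-2)^2
= 4 + 1 + 4 + 4 = 13
||T||_HS = sqrt(13) = 3.6056

3.6056


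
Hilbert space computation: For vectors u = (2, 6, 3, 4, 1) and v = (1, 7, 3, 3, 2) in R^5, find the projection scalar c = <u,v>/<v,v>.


Computing <u,v> = 2*1 + 6*7 + 3*3 + 4*3 + 1*2 = 67
Computing <v,v> = 1^2 + 7^2 + 3^2 + 3^2 + 2^2 = 72
Projection coefficient = 67/72 = 0.9306

0.9306


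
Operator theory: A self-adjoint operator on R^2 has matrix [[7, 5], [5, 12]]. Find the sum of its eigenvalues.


For a self-adjoint (symmetric) matrix, the eigenvalues are real.
The sum of eigenvalues equals the trace of the matrix.
trace = 7 + 12 = 19

19


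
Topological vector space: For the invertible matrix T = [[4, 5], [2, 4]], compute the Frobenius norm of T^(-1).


det(T) = 4*4 - 5*2 = 6
T^(-1) = (1/6) * [[4, -5], [-2, 4]] = [[0.6667, -0.8333], [-0.3333, 0.6667]]
||T^(-1)||_F^2 = 0.6667^2 + (-0.8333)^2 + (-0.3333)^2 + 0.6667^2 = 1.6944
||T^(-1)||_F = sqrt(1.6944) = 1.3017

1.3017


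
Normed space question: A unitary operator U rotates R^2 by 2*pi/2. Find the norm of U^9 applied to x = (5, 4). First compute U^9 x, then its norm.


U is a rotation by theta = 2*pi/2
U^9 = rotation by 9*theta = 18*pi/2 = 2*pi/2 (mod 2*pi)
cos(2*pi/2) = -1.0000, sin(2*pi/2) = 0.0000
U^9 x = (-1.0000 * 5 - 0.0000 * 4, 0.0000 * 5 + -1.0000 * 4)
= (-5.0000, -4.0000)
||U^9 x|| = sqrt((-5.0000)^2 + (-4.0000)^2) = sqrt(41.0000) = 6.4031

6.4031


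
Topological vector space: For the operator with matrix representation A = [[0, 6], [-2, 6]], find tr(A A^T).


trace(A * A^T) = sum of squares of all entries
= 0^2 + 6^2 + (-2)^2 + 6^2
= 0 + 36 + 4 + 36
= 76

76


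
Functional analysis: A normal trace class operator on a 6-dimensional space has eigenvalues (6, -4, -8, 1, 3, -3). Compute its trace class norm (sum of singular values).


For a normal operator, singular values equal |eigenvalues|.
Trace norm = sum |lambda_i| = 6 + 4 + 8 + 1 + 3 + 3
= 25

25


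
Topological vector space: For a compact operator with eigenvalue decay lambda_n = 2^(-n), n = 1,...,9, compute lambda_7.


The eigenvalue formula gives lambda_7 = 1/2^7
= 1/128
= 0.0078

0.0078


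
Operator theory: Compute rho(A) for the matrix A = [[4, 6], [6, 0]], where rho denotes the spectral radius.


For a 2x2 matrix, eigenvalues satisfy lambda^2 - (trace)*lambda + det = 0
trace = 4 + 0 = 4
det = 4*0 - 6*6 = -36
discriminant = 4^2 - 4*(-36) = 160
spectral radius = max |eigenvalue| = 8.3246

8.3246


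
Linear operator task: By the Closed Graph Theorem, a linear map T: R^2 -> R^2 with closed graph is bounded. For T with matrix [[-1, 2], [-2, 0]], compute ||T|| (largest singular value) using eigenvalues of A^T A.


A^T A = [[5, -2], [-2, 4]]
trace(A^T A) = 9, det(A^T A) = 16
discriminant = 9^2 - 4*16 = 17
Largest eigenvalue of A^T A = (trace + sqrt(disc))/2 = 6.5616
||T|| = sqrt(6.5616) = 2.5616

2.5616


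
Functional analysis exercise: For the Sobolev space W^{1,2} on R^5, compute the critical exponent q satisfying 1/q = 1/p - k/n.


Using the Sobolev embedding formula: 1/q = 1/p - k/n
1/q = 1/2 - 1/5 = 3/10
q = 1/(3/10) = 10/3 = 3.3333

3.3333


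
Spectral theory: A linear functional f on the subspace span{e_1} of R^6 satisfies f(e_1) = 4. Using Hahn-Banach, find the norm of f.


The norm of f is given by ||f|| = sup_{||x||=1} |f(x)|.
On span{e_1}, ||e_1|| = 1, so ||f|| = |f(e_1)| / ||e_1||
= |4| / 1 = 4.0000

4.0000


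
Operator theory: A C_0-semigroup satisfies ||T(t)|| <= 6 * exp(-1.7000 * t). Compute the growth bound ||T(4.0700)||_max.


||T(4.0700)|| <= 6 * exp(-1.7000 * 4.0700)
= 6 * exp(-6.9190)
= 6 * 9.8882e-04
= 0.0059

0.0059


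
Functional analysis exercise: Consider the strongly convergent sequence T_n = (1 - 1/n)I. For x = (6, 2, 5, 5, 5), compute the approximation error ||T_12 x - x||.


T_12 x - x = (1 - 1/12)x - x = -x/12
||x|| = sqrt(115) = 10.7238
||T_12 x - x|| = ||x||/12 = 10.7238/12 = 0.8937

0.8937


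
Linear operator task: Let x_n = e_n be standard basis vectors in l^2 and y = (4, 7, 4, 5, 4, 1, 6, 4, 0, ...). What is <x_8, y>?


x_8 = e_8 is the standard basis vector with 1 in position 8.
<x_8, y> = y_8 = 4
As n -> infinity, <x_n, y> -> 0, confirming weak convergence of (x_n) to 0.

4


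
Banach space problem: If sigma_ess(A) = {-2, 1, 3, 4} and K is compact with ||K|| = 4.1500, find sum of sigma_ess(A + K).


By Weyl's theorem, the essential spectrum is invariant under compact perturbations.
sigma_ess(A + K) = sigma_ess(A) = {-2, 1, 3, 4}
Sum = -2 + 1 + 3 + 4 = 6

6


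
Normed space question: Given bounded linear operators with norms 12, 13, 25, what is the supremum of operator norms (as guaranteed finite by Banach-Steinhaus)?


By the Uniform Boundedness Principle, the supremum of norms is finite.
sup_k ||T_k|| = max(12, 13, 25) = 25

25


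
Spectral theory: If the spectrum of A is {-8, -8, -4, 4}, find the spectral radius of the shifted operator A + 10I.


Spectrum of A + 10I = {2, 2, 6, 14}
Spectral radius = max |lambda| over the shifted spectrum
= max(2, 2, 6, 14) = 14

14


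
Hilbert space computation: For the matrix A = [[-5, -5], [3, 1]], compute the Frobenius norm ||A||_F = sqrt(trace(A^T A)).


||A||_F^2 = sum a_ij^2
= (-5)^2 + (-5)^2 + 3^2 + 1^2
= 25 + 25 + 9 + 1 = 60
||A||_F = sqrt(60) = 7.7460

7.7460


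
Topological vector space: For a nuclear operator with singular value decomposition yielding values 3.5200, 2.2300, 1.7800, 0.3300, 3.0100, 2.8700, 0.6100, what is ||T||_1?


The nuclear norm is the sum of all singular values.
||T||_1 = 3.5200 + 2.2300 + 1.7800 + 0.3300 + 3.0100 + 2.8700 + 0.6100
= 14.3500

14.3500


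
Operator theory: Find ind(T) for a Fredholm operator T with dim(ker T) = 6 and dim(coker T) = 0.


The Fredholm index is defined as ind(T) = dim(ker T) - dim(coker T)
= 6 - 0
= 6

6


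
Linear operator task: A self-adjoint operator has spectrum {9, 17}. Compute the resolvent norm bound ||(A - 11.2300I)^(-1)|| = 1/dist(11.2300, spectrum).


dist(11.2300, {9, 17}) = min(|11.2300 - 9|, |11.2300 - 17|)
= min(2.2300, 5.7700) = 2.2300
Resolvent bound = 1/2.2300 = 0.4484

0.4484


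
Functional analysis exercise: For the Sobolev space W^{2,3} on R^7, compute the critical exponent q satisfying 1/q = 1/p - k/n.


Using the Sobolev embedding formula: 1/q = 1/p - k/n
1/q = 1/3 - 2/7 = 1/21
q = 1/(1/21) = 21

21.0000


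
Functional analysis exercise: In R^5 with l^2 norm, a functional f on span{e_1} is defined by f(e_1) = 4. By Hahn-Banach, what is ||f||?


The norm of f is given by ||f|| = sup_{||x||=1} |f(x)|.
On span{e_1}, ||e_1|| = 1, so ||f|| = |f(e_1)| / ||e_1||
= |4| / 1 = 4.0000

4.0000


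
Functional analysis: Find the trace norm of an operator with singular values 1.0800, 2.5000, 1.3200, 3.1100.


The nuclear norm is the sum of all singular values.
||T||_1 = 1.0800 + 2.5000 + 1.3200 + 3.1100
= 8.0100

8.0100


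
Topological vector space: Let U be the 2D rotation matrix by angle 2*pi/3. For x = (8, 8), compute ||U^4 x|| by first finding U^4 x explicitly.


U is a rotation by theta = 2*pi/3
U^4 = rotation by 4*theta = 8*pi/3 = 2*pi/3 (mod 2*pi)
cos(2*pi/3) = -0.5000, sin(2*pi/3) = 0.8660
U^4 x = (-0.5000 * 8 - 0.8660 * 8, 0.8660 * 8 + -0.5000 * 8)
= (-10.9282, 2.9282)
||U^4 x|| = sqrt((-10.9282)^2 + 2.9282^2) = sqrt(128.0000) = 11.3137

11.3137


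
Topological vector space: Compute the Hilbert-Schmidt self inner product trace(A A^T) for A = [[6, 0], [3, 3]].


trace(A * A^T) = sum of squares of all entries
= 6^2 + 0^2 + 3^2 + 3^2
= 36 + 0 + 9 + 9
= 54

54


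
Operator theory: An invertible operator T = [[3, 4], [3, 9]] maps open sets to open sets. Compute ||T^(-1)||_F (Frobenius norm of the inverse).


det(T) = 3*9 - 4*3 = 15
T^(-1) = (1/15) * [[9, -4], [-3, 3]] = [[0.6000, -0.2667], [-0.2000, 0.2000]]
||T^(-1)||_F^2 = 0.6000^2 + (-0.2667)^2 + (-0.2000)^2 + 0.2000^2 = 0.5111
||T^(-1)||_F = sqrt(0.5111) = 0.7149

0.7149


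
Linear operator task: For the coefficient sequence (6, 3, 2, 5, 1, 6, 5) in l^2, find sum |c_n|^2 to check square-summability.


sum |c_n|^2 = 6^2 + 3^2 + 2^2 + 5^2 + 1^2 + 6^2 + 5^2
= 36 + 9 + 4 + 25 + 1 + 36 + 25
= 136

136


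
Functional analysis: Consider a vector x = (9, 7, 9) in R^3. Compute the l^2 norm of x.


The l^2 norm = (sum |x_i|^2)^(1/2)
Sum of 2th powers = 81 + 49 + 81 = 211
||x||_2 = (211)^(1/2) = 14.5258

14.5258


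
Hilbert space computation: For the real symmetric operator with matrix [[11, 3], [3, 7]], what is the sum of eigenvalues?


For a self-adjoint (symmetric) matrix, the eigenvalues are real.
The sum of eigenvalues equals the trace of the matrix.
trace = 11 + 7 = 18

18


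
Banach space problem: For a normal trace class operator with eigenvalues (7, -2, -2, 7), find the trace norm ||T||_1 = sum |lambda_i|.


For a normal operator, singular values equal |eigenvalues|.
Trace norm = sum |lambda_i| = 7 + 2 + 2 + 7
= 18

18


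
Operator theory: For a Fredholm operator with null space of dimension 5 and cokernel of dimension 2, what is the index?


The Fredholm index is defined as ind(T) = dim(ker T) - dim(coker T)
= 5 - 2
= 3

3


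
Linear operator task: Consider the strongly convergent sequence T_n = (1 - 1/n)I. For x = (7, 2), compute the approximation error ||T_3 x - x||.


T_3 x - x = (1 - 1/3)x - x = -x/3
||x|| = sqrt(53) = 7.2801
||T_3 x - x|| = ||x||/3 = 7.2801/3 = 2.4267

2.4267


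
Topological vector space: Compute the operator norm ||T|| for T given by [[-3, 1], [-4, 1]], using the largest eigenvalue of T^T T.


A^T A = [[25, -7], [-7, 2]]
trace(A^T A) = 27, det(A^T A) = 1
discriminant = 27^2 - 4*1 = 725
Largest eigenvalue of A^T A = (trace + sqrt(disc))/2 = 26.9629
||T|| = sqrt(26.9629) = 5.1926

5.1926


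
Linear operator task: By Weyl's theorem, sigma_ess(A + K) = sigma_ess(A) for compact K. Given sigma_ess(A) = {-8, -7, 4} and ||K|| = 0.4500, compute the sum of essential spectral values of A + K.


By Weyl's theorem, the essential spectrum is invariant under compact perturbations.
sigma_ess(A + K) = sigma_ess(A) = {-8, -7, 4}
Sum = -8 + -7 + 4 = -11

-11


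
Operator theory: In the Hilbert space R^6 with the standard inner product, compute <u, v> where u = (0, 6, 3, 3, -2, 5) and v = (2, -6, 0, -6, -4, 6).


Computing the standard inner product <u, v> = sum u_i * v_i
= 0*2 + 6*-6 + 3*0 + 3*-6 + -2*-4 + 5*6
= 0 + -36 + 0 + -18 + 8 + 30
= -16

-16


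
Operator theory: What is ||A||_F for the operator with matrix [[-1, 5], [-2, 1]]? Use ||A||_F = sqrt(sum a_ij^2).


||A||_F^2 = sum a_ij^2
= (-1)^2 + 5^2 + (-2)^2 + 1^2
= 1 + 25 + 4 + 1 = 31
||A||_F = sqrt(31) = 5.5678

5.5678


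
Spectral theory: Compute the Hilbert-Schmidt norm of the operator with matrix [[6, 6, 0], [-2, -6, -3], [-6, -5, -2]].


The Hilbert-Schmidt norm is sqrt(sum of squares of all entries).
Sum of squares = 6^2 + 6^2 + 0^2 + (-2)^2 + (-6)^2 + (-3)^2 + (-6)^2 + (-5)^2 + (-2)^2
= 36 + 36 + 0 + 4 + 36 + 9 + 36 + 25 + 4 = 186
||T||_HS = sqrt(186) = 13.6382

13.6382


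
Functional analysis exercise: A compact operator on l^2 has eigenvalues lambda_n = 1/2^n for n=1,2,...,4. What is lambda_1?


The eigenvalue formula gives lambda_1 = 1/2^1
= 1/2
= 0.5000

0.5000


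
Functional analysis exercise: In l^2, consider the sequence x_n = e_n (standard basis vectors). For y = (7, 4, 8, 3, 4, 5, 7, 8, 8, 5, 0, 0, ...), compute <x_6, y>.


x_6 = e_6 is the standard basis vector with 1 in position 6.
<x_6, y> = y_6 = 5
As n -> infinity, <x_n, y> -> 0, confirming weak convergence of (x_n) to 0.

5


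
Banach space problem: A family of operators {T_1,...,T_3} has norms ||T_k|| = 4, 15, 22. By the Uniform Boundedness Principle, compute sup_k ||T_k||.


By the Uniform Boundedness Principle, the supremum of norms is finite.
sup_k ||T_k|| = max(4, 15, 22) = 22

22


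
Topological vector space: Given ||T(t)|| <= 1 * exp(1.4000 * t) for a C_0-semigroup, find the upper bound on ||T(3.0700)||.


||T(3.0700)|| <= 1 * exp(1.4000 * 3.0700)
= 1 * exp(4.2980)
= 1 * 73.5525
= 73.5525

73.5525


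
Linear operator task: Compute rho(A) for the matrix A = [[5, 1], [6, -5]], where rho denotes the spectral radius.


For a 2x2 matrix, eigenvalues satisfy lambda^2 - (trace)*lambda + det = 0
trace = 5 + -5 = 0
det = 5*-5 - 1*6 = -31
discriminant = 0^2 - 4*(-31) = 124
spectral radius = max |eigenvalue| = 5.5678

5.5678


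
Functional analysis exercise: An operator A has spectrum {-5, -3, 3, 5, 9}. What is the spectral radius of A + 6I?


Spectrum of A + 6I = {1, 3, 9, 11, 15}
Spectral radius = max |lambda| over the shifted spectrum
= max(1, 3, 9, 11, 15) = 15

15


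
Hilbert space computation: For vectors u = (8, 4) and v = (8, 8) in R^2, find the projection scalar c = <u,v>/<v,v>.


Computing <u,v> = 8*8 + 4*8 = 96
Computing <v,v> = 8^2 + 8^2 = 128
Projection coefficient = 96/128 = 0.7500

0.7500


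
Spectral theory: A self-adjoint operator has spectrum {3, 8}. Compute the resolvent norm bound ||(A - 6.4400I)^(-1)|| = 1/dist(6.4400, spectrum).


dist(6.4400, {3, 8}) = min(|6.4400 - 3|, |6.4400 - 8|)
= min(3.4400, 1.5600) = 1.5600
Resolvent bound = 1/1.5600 = 0.6410

0.6410


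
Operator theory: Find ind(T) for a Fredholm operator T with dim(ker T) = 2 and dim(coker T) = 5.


The Fredholm index is defined as ind(T) = dim(ker T) - dim(coker T)
= 2 - 5
= -3

-3


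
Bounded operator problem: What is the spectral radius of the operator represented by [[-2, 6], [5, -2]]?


For a 2x2 matrix, eigenvalues satisfy lambda^2 - (trace)*lambda + det = 0
trace = -2 + -2 = -4
det = -2*-2 - 6*5 = -26
discriminant = (-4)^2 - 4*(-26) = 120
spectral radius = max |eigenvalue| = 7.4772

7.4772


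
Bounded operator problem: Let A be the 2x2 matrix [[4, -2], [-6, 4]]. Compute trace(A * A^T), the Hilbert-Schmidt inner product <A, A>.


trace(A * A^T) = sum of squares of all entries
= 4^2 + (-2)^2 + (-6)^2 + 4^2
= 16 + 4 + 36 + 16
= 72

72


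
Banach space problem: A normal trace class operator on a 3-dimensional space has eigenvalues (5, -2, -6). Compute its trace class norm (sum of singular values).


For a normal operator, singular values equal |eigenvalues|.
Trace norm = sum |lambda_i| = 5 + 2 + 6
= 13

13


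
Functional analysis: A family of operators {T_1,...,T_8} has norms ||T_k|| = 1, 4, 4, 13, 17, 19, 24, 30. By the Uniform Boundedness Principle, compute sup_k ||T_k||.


By the Uniform Boundedness Principle, the supremum of norms is finite.
sup_k ||T_k|| = max(1, 4, 4, 13, 17, 19, 24, 30) = 30

30


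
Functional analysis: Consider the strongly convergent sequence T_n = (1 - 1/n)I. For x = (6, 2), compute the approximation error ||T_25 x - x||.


T_25 x - x = (1 - 1/25)x - x = -x/25
||x|| = sqrt(40) = 6.3246
||T_25 x - x|| = ||x||/25 = 6.3246/25 = 0.2530

0.2530


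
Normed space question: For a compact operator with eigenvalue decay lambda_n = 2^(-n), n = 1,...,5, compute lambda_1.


The eigenvalue formula gives lambda_1 = 1/2^1
= 1/2
= 0.5000

0.5000


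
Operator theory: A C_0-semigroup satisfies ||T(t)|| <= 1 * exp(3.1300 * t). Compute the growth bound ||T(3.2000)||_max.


||T(3.2000)|| <= 1 * exp(3.1300 * 3.2000)
= 1 * exp(10.0160)
= 1 * 22381.7237
= 22381.7237

22381.7237


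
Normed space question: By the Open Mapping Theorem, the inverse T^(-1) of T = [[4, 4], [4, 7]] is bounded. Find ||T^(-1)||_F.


det(T) = 4*7 - 4*4 = 12
T^(-1) = (1/12) * [[7, -4], [-4, 4]] = [[0.5833, -0.3333], [-0.3333, 0.3333]]
||T^(-1)||_F^2 = 0.5833^2 + (-0.3333)^2 + (-0.3333)^2 + 0.3333^2 = 0.6736
||T^(-1)||_F = sqrt(0.6736) = 0.8207

0.8207


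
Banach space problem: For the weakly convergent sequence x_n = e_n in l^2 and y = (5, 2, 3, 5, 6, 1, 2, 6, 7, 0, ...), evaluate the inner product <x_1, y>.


x_1 = e_1 is the standard basis vector with 1 in position 1.
<x_1, y> = y_1 = 5
As n -> infinity, <x_n, y> -> 0, confirming weak convergence of (x_n) to 0.

5


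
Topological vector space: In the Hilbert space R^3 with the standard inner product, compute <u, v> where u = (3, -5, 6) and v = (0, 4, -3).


Computing the standard inner product <u, v> = sum u_i * v_i
= 3*0 + -5*4 + 6*-3
= 0 + -20 + -18
= -38

-38


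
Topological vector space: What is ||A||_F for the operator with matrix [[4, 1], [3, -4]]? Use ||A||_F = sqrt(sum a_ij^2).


||A||_F^2 = sum a_ij^2
= 4^2 + 1^2 + 3^2 + (-4)^2
= 16 + 1 + 9 + 16 = 42
||A||_F = sqrt(42) = 6.4807

6.4807


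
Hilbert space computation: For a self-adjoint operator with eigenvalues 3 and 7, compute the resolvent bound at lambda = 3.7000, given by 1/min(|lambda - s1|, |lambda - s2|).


dist(3.7000, {3, 7}) = min(|3.7000 - 3|, |3.7000 - 7|)
= min(0.7000, 3.3000) = 0.7000
Resolvent bound = 1/0.7000 = 1.4286

1.4286


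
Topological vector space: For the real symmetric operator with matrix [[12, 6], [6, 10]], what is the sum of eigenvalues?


For a self-adjoint (symmetric) matrix, the eigenvalues are real.
The sum of eigenvalues equals the trace of the matrix.
trace = 12 + 10 = 22

22


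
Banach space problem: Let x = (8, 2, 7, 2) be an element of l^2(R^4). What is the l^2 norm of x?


The l^2 norm = (sum |x_i|^2)^(1/2)
Sum of 2th powers = 64 + 4 + 49 + 4 = 121
||x||_2 = (121)^(1/2) = 11.0000

11.0000


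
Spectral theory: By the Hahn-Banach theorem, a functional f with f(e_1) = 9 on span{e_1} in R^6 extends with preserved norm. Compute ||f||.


The norm of f is given by ||f|| = sup_{||x||=1} |f(x)|.
On span{e_1}, ||e_1|| = 1, so ||f|| = |f(e_1)| / ||e_1||
= |9| / 1 = 9.0000

9.0000


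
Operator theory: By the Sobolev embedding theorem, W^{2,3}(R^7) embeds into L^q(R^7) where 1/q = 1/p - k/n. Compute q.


Using the Sobolev embedding formula: 1/q = 1/p - k/n
1/q = 1/3 - 2/7 = 1/21
q = 1/(1/21) = 21

21.0000


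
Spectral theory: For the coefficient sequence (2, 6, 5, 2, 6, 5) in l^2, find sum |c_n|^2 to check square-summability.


sum |c_n|^2 = 2^2 + 6^2 + 5^2 + 2^2 + 6^2 + 5^2
= 4 + 36 + 25 + 4 + 36 + 25
= 130

130


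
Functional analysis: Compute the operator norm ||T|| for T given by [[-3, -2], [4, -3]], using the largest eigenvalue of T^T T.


A^T A = [[25, -6], [-6, 13]]
trace(A^T A) = 38, det(A^T A) = 289
discriminant = 38^2 - 4*289 = 288
Largest eigenvalue of A^T A = (trace + sqrt(disc))/2 = 27.4853
||T|| = sqrt(27.4853) = 5.2426

5.2426


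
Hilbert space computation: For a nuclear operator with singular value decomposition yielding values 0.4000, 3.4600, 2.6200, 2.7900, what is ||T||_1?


The nuclear norm is the sum of all singular values.
||T||_1 = 0.4000 + 3.4600 + 2.6200 + 2.7900
= 9.2700

9.2700


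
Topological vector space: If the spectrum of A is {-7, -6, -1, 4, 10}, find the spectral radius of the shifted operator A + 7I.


Spectrum of A + 7I = {0, 1, 6, 11, 17}
Spectral radius = max |lambda| over the shifted spectrum
= max(0, 1, 6, 11, 17) = 17

17


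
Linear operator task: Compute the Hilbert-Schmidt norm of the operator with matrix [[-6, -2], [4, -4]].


The Hilbert-Schmidt norm is sqrt(sum of squares of all entries).
Sum of squares = (-6)^2 + (-2)^2 + 4^2 + (-4)^2
= 36 + 4 + 16 + 16 = 72
||T||_HS = sqrt(72) = 8.4853

8.4853


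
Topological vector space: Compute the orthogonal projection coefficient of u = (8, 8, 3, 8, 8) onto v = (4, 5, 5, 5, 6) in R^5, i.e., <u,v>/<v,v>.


Computing <u,v> = 8*4 + 8*5 + 3*5 + 8*5 + 8*6 = 175
Computing <v,v> = 4^2 + 5^2 + 5^2 + 5^2 + 6^2 = 127
Projection coefficient = 175/127 = 1.3780

1.3780


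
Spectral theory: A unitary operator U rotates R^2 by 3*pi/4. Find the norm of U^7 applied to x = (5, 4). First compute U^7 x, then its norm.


U is a rotation by theta = 3*pi/4
U^7 = rotation by 7*theta = 21*pi/4 = 5*pi/4 (mod 2*pi)
cos(5*pi/4) = -0.7071, sin(5*pi/4) = -0.7071
U^7 x = (-0.7071 * 5 - -0.7071 * 4, -0.7071 * 5 + -0.7071 * 4)
= (-0.7071, -6.3640)
||U^7 x|| = sqrt((-0.7071)^2 + (-6.3640)^2) = sqrt(41.0000) = 6.4031

6.4031


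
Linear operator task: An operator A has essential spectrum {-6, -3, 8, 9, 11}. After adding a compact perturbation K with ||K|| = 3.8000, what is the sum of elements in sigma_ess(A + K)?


By Weyl's theorem, the essential spectrum is invariant under compact perturbations.
sigma_ess(A + K) = sigma_ess(A) = {-6, -3, 8, 9, 11}
Sum = -6 + -3 + 8 + 9 + 11 = 19

19


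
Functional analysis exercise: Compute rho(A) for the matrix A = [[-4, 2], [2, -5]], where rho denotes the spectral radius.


For a 2x2 matrix, eigenvalues satisfy lambda^2 - (trace)*lambda + det = 0
trace = -4 + -5 = -9
det = -4*-5 - 2*2 = 16
discriminant = (-9)^2 - 4*(16) = 17
spectral radius = max |eigenvalue| = 6.5616

6.5616


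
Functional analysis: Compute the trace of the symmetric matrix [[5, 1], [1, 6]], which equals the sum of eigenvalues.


For a self-adjoint (symmetric) matrix, the eigenvalues are real.
The sum of eigenvalues equals the trace of the matrix.
trace = 5 + 6 = 11

11


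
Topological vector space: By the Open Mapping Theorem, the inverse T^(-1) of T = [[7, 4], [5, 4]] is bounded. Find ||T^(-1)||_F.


det(T) = 7*4 - 4*5 = 8
T^(-1) = (1/8) * [[4, -4], [-5, 7]] = [[0.5000, -0.5000], [-0.6250, 0.8750]]
||T^(-1)||_F^2 = 0.5000^2 + (-0.5000)^2 + (-0.6250)^2 + 0.8750^2 = 1.6562
||T^(-1)||_F = sqrt(1.6562) = 1.2870

1.2870


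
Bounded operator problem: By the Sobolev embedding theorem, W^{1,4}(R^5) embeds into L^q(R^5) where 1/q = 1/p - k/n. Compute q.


Using the Sobolev embedding formula: 1/q = 1/p - k/n
1/q = 1/4 - 1/5 = 1/20
q = 1/(1/20) = 20

20.0000


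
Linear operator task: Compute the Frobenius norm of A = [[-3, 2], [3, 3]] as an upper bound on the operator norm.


||A||_F^2 = sum a_ij^2
= (-3)^2 + 2^2 + 3^2 + 3^2
= 9 + 4 + 9 + 9 = 31
||A||_F = sqrt(31) = 5.5678

5.5678


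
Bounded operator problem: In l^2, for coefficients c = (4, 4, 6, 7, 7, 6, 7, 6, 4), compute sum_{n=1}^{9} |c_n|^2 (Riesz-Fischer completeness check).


sum |c_n|^2 = 4^2 + 4^2 + 6^2 + 7^2 + 7^2 + 6^2 + 7^2 + 6^2 + 4^2
= 16 + 16 + 36 + 49 + 49 + 36 + 49 + 36 + 16
= 303

303


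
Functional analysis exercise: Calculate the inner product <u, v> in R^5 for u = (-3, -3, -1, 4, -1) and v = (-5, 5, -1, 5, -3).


Computing the standard inner product <u, v> = sum u_i * v_i
= -3*-5 + -3*5 + -1*-1 + 4*5 + -1*-3
= 15 + -15 + 1 + 20 + 3
= 24

24


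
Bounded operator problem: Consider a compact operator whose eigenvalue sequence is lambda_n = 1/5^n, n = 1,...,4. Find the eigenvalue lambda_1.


The eigenvalue formula gives lambda_1 = 1/5^1
= 1/5
= 0.2000

0.2000


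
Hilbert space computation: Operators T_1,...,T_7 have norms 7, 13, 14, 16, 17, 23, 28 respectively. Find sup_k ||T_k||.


By the Uniform Boundedness Principle, the supremum of norms is finite.
sup_k ||T_k|| = max(7, 13, 14, 16, 17, 23, 28) = 28

28


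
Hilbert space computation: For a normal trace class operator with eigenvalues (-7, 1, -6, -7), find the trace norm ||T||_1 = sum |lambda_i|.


For a normal operator, singular values equal |eigenvalues|.
Trace norm = sum |lambda_i| = 7 + 1 + 6 + 7
= 21

21


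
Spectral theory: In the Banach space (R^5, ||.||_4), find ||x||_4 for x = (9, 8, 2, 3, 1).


The l^4 norm = (sum |x_i|^4)^(1/4)
Sum of 4th powers = 6561 + 4096 + 16 + 81 + 1 = 10755
||x||_4 = (10755)^(1/4) = 10.1836

10.1836


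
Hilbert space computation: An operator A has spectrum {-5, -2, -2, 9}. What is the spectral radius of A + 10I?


Spectrum of A + 10I = {5, 8, 8, 19}
Spectral radius = max |lambda| over the shifted spectrum
= max(5, 8, 8, 19) = 19

19


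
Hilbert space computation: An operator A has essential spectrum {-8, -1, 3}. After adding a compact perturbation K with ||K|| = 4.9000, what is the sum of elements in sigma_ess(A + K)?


By Weyl's theorem, the essential spectrum is invariant under compact perturbations.
sigma_ess(A + K) = sigma_ess(A) = {-8, -1, 3}
Sum = -8 + -1 + 3 = -6

-6


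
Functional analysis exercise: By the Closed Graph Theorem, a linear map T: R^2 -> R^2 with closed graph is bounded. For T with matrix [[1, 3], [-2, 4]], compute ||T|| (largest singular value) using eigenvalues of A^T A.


A^T A = [[5, -5], [-5, 25]]
trace(A^T A) = 30, det(A^T A) = 100
discriminant = 30^2 - 4*100 = 500
Largest eigenvalue of A^T A = (trace + sqrt(disc))/2 = 26.1803
||T|| = sqrt(26.1803) = 5.1167

5.1167


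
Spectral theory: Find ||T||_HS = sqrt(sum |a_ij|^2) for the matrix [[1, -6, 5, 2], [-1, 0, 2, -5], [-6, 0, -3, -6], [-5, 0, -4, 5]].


The Hilbert-Schmidt norm is sqrt(sum of squares of all entries).
Sum of squares = 1^2 + (-6)^2 + 5^2 + 2^2 + (-1)^2 + 0^2 + 2^2 + (-5)^2 + (-6)^2 + 0^2 + (-3)^2 + (-6)^2 + (-5)^2 + 0^2 + (-4)^2 + 5^2
= 1 + 36 + 25 + 4 + 1 + 0 + 4 + 25 + 36 + 0 + 9 + 36 + 25 + 0 + 16 + 25 = 243
||T||_HS = sqrt(243) = 15.5885

15.5885


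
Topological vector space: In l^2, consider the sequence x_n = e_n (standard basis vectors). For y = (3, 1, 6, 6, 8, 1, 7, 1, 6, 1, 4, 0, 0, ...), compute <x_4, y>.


x_4 = e_4 is the standard basis vector with 1 in position 4.
<x_4, y> = y_4 = 6
As n -> infinity, <x_n, y> -> 0, confirming weak convergence of (x_n) to 0.

6


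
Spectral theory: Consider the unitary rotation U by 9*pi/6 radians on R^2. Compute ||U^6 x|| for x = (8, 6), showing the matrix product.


U is a rotation by theta = 9*pi/6
U^6 = rotation by 6*theta = 54*pi/6 = 6*pi/6 (mod 2*pi)
cos(6*pi/6) = -1.0000, sin(6*pi/6) = 0.0000
U^6 x = (-1.0000 * 8 - 0.0000 * 6, 0.0000 * 8 + -1.0000 * 6)
= (-8.0000, -6.0000)
||U^6 x|| = sqrt((-8.0000)^2 + (-6.0000)^2) = sqrt(100.0000) = 10.0000

10.0000


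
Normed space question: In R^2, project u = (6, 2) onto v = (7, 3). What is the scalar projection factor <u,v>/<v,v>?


Computing <u,v> = 6*7 + 2*3 = 48
Computing <v,v> = 7^2 + 3^2 = 58
Projection coefficient = 48/58 = 0.8276

0.8276


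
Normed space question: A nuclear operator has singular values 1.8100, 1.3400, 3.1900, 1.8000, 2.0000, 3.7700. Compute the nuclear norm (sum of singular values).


The nuclear norm is the sum of all singular values.
||T||_1 = 1.8100 + 1.3400 + 3.1900 + 1.8000 + 2.0000 + 3.7700
= 13.9100

13.9100


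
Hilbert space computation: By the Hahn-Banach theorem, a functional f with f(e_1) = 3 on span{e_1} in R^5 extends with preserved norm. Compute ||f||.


The norm of f is given by ||f|| = sup_{||x||=1} |f(x)|.
On span{e_1}, ||e_1|| = 1, so ||f|| = |f(e_1)| / ||e_1||
= |3| / 1 = 3.0000

3.0000


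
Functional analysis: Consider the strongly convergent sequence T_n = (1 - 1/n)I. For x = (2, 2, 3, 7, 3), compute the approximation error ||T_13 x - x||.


T_13 x - x = (1 - 1/13)x - x = -x/13
||x|| = sqrt(75) = 8.6603
||T_13 x - x|| = ||x||/13 = 8.6603/13 = 0.6662

0.6662


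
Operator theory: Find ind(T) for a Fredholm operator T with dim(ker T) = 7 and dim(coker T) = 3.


The Fredholm index is defined as ind(T) = dim(ker T) - dim(coker T)
= 7 - 3
= 4

4


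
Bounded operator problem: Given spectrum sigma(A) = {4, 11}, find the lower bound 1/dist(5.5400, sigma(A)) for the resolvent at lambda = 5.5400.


dist(5.5400, {4, 11}) = min(|5.5400 - 4|, |5.5400 - 11|)
= min(1.5400, 5.4600) = 1.5400
Resolvent bound = 1/1.5400 = 0.6494

0.6494


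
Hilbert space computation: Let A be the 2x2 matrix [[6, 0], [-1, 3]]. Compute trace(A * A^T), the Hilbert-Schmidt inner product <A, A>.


trace(A * A^T) = sum of squares of all entries
= 6^2 + 0^2 + (-1)^2 + 3^2
= 36 + 0 + 1 + 9
= 46

46


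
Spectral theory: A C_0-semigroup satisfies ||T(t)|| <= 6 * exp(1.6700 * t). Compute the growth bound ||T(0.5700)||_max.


||T(0.5700)|| <= 6 * exp(1.6700 * 0.5700)
= 6 * exp(0.9519)
= 6 * 2.5906
= 15.5438

15.5438


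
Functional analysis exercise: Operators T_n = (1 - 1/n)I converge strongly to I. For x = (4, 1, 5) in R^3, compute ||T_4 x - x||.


T_4 x - x = (1 - 1/4)x - x = -x/4
||x|| = sqrt(42) = 6.4807
||T_4 x - x|| = ||x||/4 = 6.4807/4 = 1.6202

1.6202


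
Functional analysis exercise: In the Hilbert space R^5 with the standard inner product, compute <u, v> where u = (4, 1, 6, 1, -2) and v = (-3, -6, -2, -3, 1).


Computing the standard inner product <u, v> = sum u_i * v_i
= 4*-3 + 1*-6 + 6*-2 + 1*-3 + -2*1
= -12 + -6 + -12 + -3 + -2
= -35

-35


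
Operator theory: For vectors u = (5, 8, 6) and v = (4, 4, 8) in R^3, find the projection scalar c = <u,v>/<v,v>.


Computing <u,v> = 5*4 + 8*4 + 6*8 = 100
Computing <v,v> = 4^2 + 4^2 + 8^2 = 96
Projection coefficient = 100/96 = 1.0417

1.0417


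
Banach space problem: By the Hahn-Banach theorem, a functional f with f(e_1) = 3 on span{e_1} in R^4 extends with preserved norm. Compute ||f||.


The norm of f is given by ||f|| = sup_{||x||=1} |f(x)|.
On span{e_1}, ||e_1|| = 1, so ||f|| = |f(e_1)| / ||e_1||
= |3| / 1 = 3.0000

3.0000


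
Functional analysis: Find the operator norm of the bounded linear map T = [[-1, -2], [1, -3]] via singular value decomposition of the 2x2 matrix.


A^T A = [[2, -1], [-1, 13]]
trace(A^T A) = 15, det(A^T A) = 25
discriminant = 15^2 - 4*25 = 125
Largest eigenvalue of A^T A = (trace + sqrt(disc))/2 = 13.0902
||T|| = sqrt(13.0902) = 3.6180

3.6180


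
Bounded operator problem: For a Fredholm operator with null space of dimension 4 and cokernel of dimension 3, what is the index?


The Fredholm index is defined as ind(T) = dim(ker T) - dim(coker T)
= 4 - 3
= 1

1


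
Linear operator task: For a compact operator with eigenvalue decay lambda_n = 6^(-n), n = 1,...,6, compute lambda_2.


The eigenvalue formula gives lambda_2 = 1/6^2
= 1/36
= 0.0278

0.0278


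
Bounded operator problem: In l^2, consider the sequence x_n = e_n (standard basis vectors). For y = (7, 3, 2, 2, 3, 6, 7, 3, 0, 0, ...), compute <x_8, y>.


x_8 = e_8 is the standard basis vector with 1 in position 8.
<x_8, y> = y_8 = 3
As n -> infinity, <x_n, y> -> 0, confirming weak convergence of (x_n) to 0.

3


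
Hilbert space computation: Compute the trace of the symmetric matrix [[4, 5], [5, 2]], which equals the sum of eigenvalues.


For a self-adjoint (symmetric) matrix, the eigenvalues are real.
The sum of eigenvalues equals the trace of the matrix.
trace = 4 + 2 = 6

6


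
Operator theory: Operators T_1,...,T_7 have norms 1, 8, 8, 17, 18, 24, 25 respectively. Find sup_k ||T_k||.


By the Uniform Boundedness Principle, the supremum of norms is finite.
sup_k ||T_k|| = max(1, 8, 8, 17, 18, 24, 25) = 25

25


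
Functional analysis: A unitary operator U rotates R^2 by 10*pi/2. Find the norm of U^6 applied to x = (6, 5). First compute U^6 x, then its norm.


U is a rotation by theta = 10*pi/2
U^6 = rotation by 6*theta = 60*pi/2 = 0*pi/2 (mod 2*pi)
cos(0*pi/2) = 1.0000, sin(0*pi/2) = 0.0000
U^6 x = (1.0000 * 6 - 0.0000 * 5, 0.0000 * 6 + 1.0000 * 5)
= (6.0000, 5.0000)
||U^6 x|| = sqrt(6.0000^2 + 5.0000^2) = sqrt(61.0000) = 7.8102

7.8102


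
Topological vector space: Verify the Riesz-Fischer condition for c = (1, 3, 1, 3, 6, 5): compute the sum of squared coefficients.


sum |c_n|^2 = 1^2 + 3^2 + 1^2 + 3^2 + 6^2 + 5^2
= 1 + 9 + 1 + 9 + 36 + 25
= 81

81


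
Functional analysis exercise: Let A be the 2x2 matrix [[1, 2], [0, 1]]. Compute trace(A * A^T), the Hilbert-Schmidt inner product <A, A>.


trace(A * A^T) = sum of squares of all entries
= 1^2 + 2^2 + 0^2 + 1^2
= 1 + 4 + 0 + 1
= 6

6


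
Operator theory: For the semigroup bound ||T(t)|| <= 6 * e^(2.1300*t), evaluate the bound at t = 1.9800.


||T(1.9800)|| <= 6 * exp(2.1300 * 1.9800)
= 6 * exp(4.2174)
= 6 * 67.8568
= 407.1410

407.1410


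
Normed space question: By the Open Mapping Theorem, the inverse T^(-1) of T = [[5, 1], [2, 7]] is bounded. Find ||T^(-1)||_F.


det(T) = 5*7 - 1*2 = 33
T^(-1) = (1/33) * [[7, -1], [-2, 5]] = [[0.2121, -0.0303], [-0.0606, 0.1515]]
||T^(-1)||_F^2 = 0.2121^2 + (-0.0303)^2 + (-0.0606)^2 + 0.1515^2 = 0.0725
||T^(-1)||_F = sqrt(0.0725) = 0.2693

0.2693


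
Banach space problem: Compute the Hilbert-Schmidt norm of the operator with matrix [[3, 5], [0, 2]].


The Hilbert-Schmidt norm is sqrt(sum of squares of all entries).
Sum of squares = 3^2 + 5^2 + 0^2 + 2^2
= 9 + 25 + 0 + 4 = 38
||T||_HS = sqrt(38) = 6.1644

6.1644


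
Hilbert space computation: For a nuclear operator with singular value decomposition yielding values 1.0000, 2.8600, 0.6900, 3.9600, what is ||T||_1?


The nuclear norm is the sum of all singular values.
||T||_1 = 1.0000 + 2.8600 + 0.6900 + 3.9600
= 8.5100

8.5100


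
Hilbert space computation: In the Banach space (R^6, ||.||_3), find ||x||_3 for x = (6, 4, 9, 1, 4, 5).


The l^3 norm = (sum |x_i|^3)^(1/3)
Sum of 3th powers = 216 + 64 + 729 + 1 + 64 + 125 = 1199
||x||_3 = (1199)^(1/3) = 10.6236

10.6236


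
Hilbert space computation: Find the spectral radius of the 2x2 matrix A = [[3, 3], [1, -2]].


For a 2x2 matrix, eigenvalues satisfy lambda^2 - (trace)*lambda + det = 0
trace = 3 + -2 = 1
det = 3*-2 - 3*1 = -9
discriminant = 1^2 - 4*(-9) = 37
spectral radius = max |eigenvalue| = 3.5414

3.5414


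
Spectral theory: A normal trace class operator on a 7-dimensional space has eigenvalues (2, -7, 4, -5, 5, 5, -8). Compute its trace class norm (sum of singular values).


For a normal operator, singular values equal |eigenvalues|.
Trace norm = sum |lambda_i| = 2 + 7 + 4 + 5 + 5 + 5 + 8
= 36

36


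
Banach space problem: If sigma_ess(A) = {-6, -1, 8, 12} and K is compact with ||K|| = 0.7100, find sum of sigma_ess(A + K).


By Weyl's theorem, the essential spectrum is invariant under compact perturbations.
sigma_ess(A + K) = sigma_ess(A) = {-6, -1, 8, 12}
Sum = -6 + -1 + 8 + 12 = 13

13


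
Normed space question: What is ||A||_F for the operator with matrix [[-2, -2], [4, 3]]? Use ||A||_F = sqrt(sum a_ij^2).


||A||_F^2 = sum a_ij^2
= (-2)^2 + (-2)^2 + 4^2 + 3^2
= 4 + 4 + 16 + 9 = 33
||A||_F = sqrt(33) = 5.7446

5.7446


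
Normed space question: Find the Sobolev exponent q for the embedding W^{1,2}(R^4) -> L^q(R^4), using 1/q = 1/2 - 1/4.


Using the Sobolev embedding formula: 1/q = 1/p - k/n
1/q = 1/2 - 1/4 = 1/4
q = 1/(1/4) = 4

4.0000


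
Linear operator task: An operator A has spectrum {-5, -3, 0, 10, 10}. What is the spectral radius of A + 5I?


Spectrum of A + 5I = {0, 2, 5, 15, 15}
Spectral radius = max |lambda| over the shifted spectrum
= max(0, 2, 5, 15, 15) = 15

15


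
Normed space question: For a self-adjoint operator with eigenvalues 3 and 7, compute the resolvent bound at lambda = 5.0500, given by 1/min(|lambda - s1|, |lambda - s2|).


dist(5.0500, {3, 7}) = min(|5.0500 - 3|, |5.0500 - 7|)
= min(2.0500, 1.9500) = 1.9500
Resolvent bound = 1/1.9500 = 0.5128

0.5128


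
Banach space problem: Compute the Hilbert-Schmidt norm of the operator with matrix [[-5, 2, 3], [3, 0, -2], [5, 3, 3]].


The Hilbert-Schmidt norm is sqrt(sum of squares of all entries).
Sum of squares = (-5)^2 + 2^2 + 3^2 + 3^2 + 0^2 + (-2)^2 + 5^2 + 3^2 + 3^2
= 25 + 4 + 9 + 9 + 0 + 4 + 25 + 9 + 9 = 94
||T||_HS = sqrt(94) = 9.6954

9.6954


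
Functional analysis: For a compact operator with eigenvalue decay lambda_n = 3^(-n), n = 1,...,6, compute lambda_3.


The eigenvalue formula gives lambda_3 = 1/3^3
= 1/27
= 0.0370

0.0370


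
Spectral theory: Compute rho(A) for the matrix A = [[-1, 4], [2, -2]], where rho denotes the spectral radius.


For a 2x2 matrix, eigenvalues satisfy lambda^2 - (trace)*lambda + det = 0
trace = -1 + -2 = -3
det = -1*-2 - 4*2 = -6
discriminant = (-3)^2 - 4*(-6) = 33
spectral radius = max |eigenvalue| = 4.3723

4.3723


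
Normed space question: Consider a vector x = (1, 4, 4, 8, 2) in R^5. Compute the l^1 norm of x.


The l^1 norm equals the sum of absolute values of all components.
||x||_1 = 1 + 4 + 4 + 8 + 2
= 19

19.0000


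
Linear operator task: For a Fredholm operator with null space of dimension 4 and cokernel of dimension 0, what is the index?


The Fredholm index is defined as ind(T) = dim(ker T) - dim(coker T)
= 4 - 0
= 4

4


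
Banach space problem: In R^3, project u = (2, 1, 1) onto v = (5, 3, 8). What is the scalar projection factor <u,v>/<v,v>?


Computing <u,v> = 2*5 + 1*3 + 1*8 = 21
Computing <v,v> = 5^2 + 3^2 + 8^2 = 98
Projection coefficient = 21/98 = 0.2143

0.2143


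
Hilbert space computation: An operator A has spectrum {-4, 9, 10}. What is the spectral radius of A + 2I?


Spectrum of A + 2I = {-2, 11, 12}
Spectral radius = max |lambda| over the shifted spectrum
= max(2, 11, 12) = 12

12


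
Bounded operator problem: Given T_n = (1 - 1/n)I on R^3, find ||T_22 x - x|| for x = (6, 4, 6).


T_22 x - x = (1 - 1/22)x - x = -x/22
||x|| = sqrt(88) = 9.3808
||T_22 x - x|| = ||x||/22 = 9.3808/22 = 0.4264

0.4264
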